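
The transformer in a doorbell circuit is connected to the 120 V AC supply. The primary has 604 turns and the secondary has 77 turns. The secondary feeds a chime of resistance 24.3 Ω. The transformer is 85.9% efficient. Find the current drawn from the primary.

I_p ≈ 0.0934 A

V_s = 120 × 77/604 = 15.298 V.
I_s = V_s/R = 15.298/24.3 = 0.62955 A.
P_out = V_s I_s = 15.298 × 0.62955 = 9.6308 W.
P_in = P_out/η = 9.6308/0.859 = 11.212 W.
I_p = P_in/V_p = 11.212/120 = 0.0934 A.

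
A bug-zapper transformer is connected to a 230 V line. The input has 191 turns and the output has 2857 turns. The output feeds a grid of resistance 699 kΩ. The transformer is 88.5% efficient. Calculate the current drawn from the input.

V_out = 230 × 2857/191 = 3440.4 V.
I_out = V_out/R = 3440.4/699000 = 0.0049218 A.
P_out = V_out I_out = 3440.4 × 0.0049218 = 16.933 W.
P_in = P_out/η = 16.933/0.885 = 19.133 W.
I_in = P_in/V_in = 19.133/230 = 0.0832 A.

I_in ≈ 0.0832 A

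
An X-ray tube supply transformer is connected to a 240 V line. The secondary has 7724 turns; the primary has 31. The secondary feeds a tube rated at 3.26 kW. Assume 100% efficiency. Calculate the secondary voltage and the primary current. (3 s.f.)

V_s ≈ 59800 V, I_p ≈ 13.6 A

V_s = V_p × N_s/N_p = 240 × 7724/31 = 59799 V.
I_s = P/V_s = 3260/59799 = 0.054516 A.
I_p = I_s × N_s/N_p = 0.054516 × 7724/31 = 13.6 A.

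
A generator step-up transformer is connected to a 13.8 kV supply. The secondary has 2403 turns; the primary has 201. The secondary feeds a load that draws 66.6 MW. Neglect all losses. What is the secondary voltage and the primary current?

V_s ≈ 165000 V, I_p ≈ 4830 A

V_s = V_p × N_s/N_p = 13800 × 2403/201 = 164980 V.
I_s = P/V_s = 6.66×10^7/164980 = 403.68 A.
I_p = I_s × N_s/N_p = 403.68 × 2403/201 = 4830 A.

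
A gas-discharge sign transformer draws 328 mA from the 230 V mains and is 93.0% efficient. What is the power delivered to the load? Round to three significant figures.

P_in = V_p I_p = 230 × 0.328 = 75.440 W.
P_out = η P_in = 0.930 × 75.440 = 70.2 W.

P_out ≈ 70.2 W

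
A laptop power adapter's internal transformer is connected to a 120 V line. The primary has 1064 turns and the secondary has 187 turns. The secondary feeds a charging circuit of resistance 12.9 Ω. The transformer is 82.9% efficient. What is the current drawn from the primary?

V_s = 120 × 187/1064 = 21.090 V.
I_s = V_s/R = 21.090/12.9 = 1.6349 A.
P_out = V_s I_s = 21.090 × 1.6349 = 34.480 W.
P_in = P_out/η = 34.480/0.829 = 41.593 W.
I_p = P_in/V_p = 41.593/120 = 0.347 A.

I_p ≈ 0.347 A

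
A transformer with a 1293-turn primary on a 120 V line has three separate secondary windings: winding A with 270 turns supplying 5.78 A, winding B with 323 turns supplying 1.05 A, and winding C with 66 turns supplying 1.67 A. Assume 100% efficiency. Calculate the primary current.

I_p ≈ 1.55 A

V_A = 120 × 270/1293 = 25.058 V; V_B = 120 × 323/1293 = 29.977 V; V_C = 120 × 66/1293 = 6.1253 V.
P_out = V_A I_A + V_B I_B + V_C I_C = 25.058×5.78 + 29.977×1.05 + 6.1253×1.67 = 144.84 + 31.476 + 10.229 = 186.54 W.
Ideal ⇒ P_in = P_out, so I_p = P_out/V_p = 186.54/120 = 1.55 A.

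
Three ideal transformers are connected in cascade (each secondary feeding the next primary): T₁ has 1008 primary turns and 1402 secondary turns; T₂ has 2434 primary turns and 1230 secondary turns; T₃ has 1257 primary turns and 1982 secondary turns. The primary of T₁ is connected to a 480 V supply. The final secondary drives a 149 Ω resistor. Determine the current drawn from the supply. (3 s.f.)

I_supply ≈ 3.96 A

After T₁: V = 480.00 × 1402/1008 = 667.62 V.
After T₂: V = 667.62 × 1230/2434 = 337.38 V.
After T₃: V = 337.38 × 1982/1257 = 531.96 V.
I_load = 531.96/149 = 3.5702 A, so P_out = 531.96 × 3.5702 = 1899.2 W.
All ideal ⇒ P_in = P_out, so I_supply = 1899.2/480 = 3.96 A.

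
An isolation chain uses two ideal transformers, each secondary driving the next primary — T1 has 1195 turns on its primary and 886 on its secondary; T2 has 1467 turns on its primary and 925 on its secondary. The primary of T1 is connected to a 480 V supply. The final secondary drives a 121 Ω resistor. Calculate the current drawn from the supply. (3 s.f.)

Secondary of T1: V = 480.00 × 886/1195 = 355.88 V.
Secondary of T2: V = 355.88 × 925/1467 = 224.40 V.
I_load = 224.40/121 = 1.8545 A, so P_out = 224.40 × 1.8545 = 416.15 W.
All ideal ⇒ P_in = P_out, so I_supply = 416.15/480 = 0.867 A.

I_supply ≈ 0.867 A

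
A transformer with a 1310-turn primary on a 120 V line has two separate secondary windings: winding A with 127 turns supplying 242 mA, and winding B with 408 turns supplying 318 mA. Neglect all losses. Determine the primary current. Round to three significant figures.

I_p ≈ 0.123 A

V_A = 120 × 127/1310 = 11.634 V; V_B = 120 × 408/1310 = 37.374 V.
P_out = V_A I_A + V_B I_B = 11.634×0.242 + 37.374×0.318 = 2.8153 + 11.885 = 14.700 W.
Ideal ⇒ P_in = P_out, so I_p = P_out/V_p = 14.700/120 = 0.123 A.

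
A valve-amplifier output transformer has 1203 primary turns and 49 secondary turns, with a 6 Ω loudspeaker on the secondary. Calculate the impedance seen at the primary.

Z_p = (N_p/N_s)² × Z_s = (1203/49)² × 6 = 3620 Ω.

Z_p ≈ 3620 Ω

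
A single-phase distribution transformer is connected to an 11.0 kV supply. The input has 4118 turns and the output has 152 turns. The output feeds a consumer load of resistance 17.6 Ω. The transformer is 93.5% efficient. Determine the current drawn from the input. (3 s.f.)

I_in ≈ 0.911 A

V_out = 11000 × 152/4118 = 406.02 V.
I_out = V_out/R = 406.02/17.6 = 23.069 A.
P_out = V_out I_out = 406.02 × 23.069 = 9366.7 W.
P_in = P_out/η = 9366.7/0.935 = 10018 W.
I_in = P_in/V_in = 10018/11000 = 0.911 A.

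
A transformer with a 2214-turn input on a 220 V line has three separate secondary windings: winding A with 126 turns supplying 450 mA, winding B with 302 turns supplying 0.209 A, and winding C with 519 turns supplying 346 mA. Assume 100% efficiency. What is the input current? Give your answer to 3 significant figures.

I_in ≈ 0.135 A

V_A = 220 × 126/2214 = 12.520 V; V_B = 220 × 302/2214 = 30.009 V; V_C = 220 × 519/2214 = 51.572 V.
P_out = V_A I_A + V_B I_B + V_C I_C = 12.520×0.450 + 30.009×0.209 + 51.572×0.346 = 5.6341 + 6.2719 + 17.844 = 29.750 W.
Ideal ⇒ P_in = P_out, so I_in = P_out/V_in = 29.750/220 = 0.135 A.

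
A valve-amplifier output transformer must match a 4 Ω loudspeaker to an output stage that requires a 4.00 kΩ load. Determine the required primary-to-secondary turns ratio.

N_p/N_s ≈ 31.6

Z_p/Z_s = (N_p/N_s)², so N_p/N_s = √(4000/4) = √1000 = 31.6.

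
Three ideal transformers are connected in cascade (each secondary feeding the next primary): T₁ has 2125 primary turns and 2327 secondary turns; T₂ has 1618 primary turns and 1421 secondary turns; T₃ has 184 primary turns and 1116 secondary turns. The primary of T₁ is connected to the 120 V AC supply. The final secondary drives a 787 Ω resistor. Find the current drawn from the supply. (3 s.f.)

Secondary of T₁: V = 120.00 × 2327/2125 = 131.41 V.
Secondary of T₂: V = 131.41 × 1421/1618 = 115.41 V.
Secondary of T₃: V = 115.41 × 1116/184 = 699.97 V.
I_load = 699.97/787 = 0.88942 A, so P_out = 699.97 × 0.88942 = 622.57 W.
All ideal ⇒ P_in = P_out, so I_supply = 622.57/120 = 5.19 A.

I_supply ≈ 5.19 A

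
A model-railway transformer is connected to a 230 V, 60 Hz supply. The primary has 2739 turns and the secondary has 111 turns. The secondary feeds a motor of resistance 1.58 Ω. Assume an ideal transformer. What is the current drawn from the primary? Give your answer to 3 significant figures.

I_p ≈ 0.239 A

V_s = V_p × N_s/N_p = 230 × 111/2739 = 9.3209 V.
I_s = V_s/R = 9.3209/1.58 = 5.8993 A.
For an ideal transformer I_p N_p = I_s N_s, so I_p = 5.8993 × 111/2739 = 0.239 A.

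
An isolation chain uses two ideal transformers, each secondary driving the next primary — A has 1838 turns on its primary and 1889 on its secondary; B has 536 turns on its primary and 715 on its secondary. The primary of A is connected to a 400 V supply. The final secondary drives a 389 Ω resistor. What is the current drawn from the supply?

I_supply ≈ 1.93 A

Secondary of A: V = 400.00 × 1889/1838 = 411.10 V.
Secondary of B: V = 411.10 × 715/536 = 548.39 V.
I_load = 548.39/389 = 1.4097 A, so P_out = 548.39 × 1.4097 = 773.08 W.
All ideal ⇒ P_in = P_out, so I_supply = 773.08/400 = 1.93 A.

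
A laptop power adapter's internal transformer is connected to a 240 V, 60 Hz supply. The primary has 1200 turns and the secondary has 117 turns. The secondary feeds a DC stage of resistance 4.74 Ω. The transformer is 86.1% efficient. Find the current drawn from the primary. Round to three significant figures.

V_s = 240 × 117/1200 = 23.400 V.
I_s = V_s/R = 23.400/4.74 = 4.9367 A.
P_out = V_s I_s = 23.400 × 4.9367 = 115.52 W.
P_in = P_out/η = 115.52/0.861 = 134.17 W.
I_p = P_in/V_p = 134.17/240 = 0.559 A.

I_p ≈ 0.559 A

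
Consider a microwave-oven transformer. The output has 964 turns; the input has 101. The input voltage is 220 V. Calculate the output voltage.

V_out ≈ 2100 V

V_out/V_in = N_out/N_in, so V_out = 220 × 964/101 = 2100 V.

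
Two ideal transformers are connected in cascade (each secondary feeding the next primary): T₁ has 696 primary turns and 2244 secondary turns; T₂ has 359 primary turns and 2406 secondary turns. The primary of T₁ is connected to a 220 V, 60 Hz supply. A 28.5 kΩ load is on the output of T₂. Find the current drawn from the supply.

I_supply ≈ 3.60 A

After T₁: V = 220.00 × 2244/696 = 709.31 V.
After T₂: V = 709.31 × 2406/359 = 4753.8 V.
I_load = 4753.8/28500 = 0.16680 A, so P_out = 4753.8 × 0.16680 = 792.92 W.
All ideal ⇒ P_in = P_out, so I_supply = 792.92/220 = 3.60 A.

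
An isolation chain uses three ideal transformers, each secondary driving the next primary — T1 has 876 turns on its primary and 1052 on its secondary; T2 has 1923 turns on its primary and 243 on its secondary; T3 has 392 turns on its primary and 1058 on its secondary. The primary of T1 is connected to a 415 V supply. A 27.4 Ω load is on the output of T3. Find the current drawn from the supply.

Secondary of T1: V = 415.00 × 1052/876 = 498.38 V.
Secondary of T2: V = 498.38 × 243/1923 = 62.978 V.
Secondary of T3: V = 62.978 × 1058/392 = 169.98 V.
I_load = 169.98/27.4 = 6.2035 A, so P_out = 169.98 × 6.2035 = 1054.4 W.
All ideal ⇒ P_in = P_out, so I_supply = 1054.4/415 = 2.54 A.

I_supply ≈ 2.54 A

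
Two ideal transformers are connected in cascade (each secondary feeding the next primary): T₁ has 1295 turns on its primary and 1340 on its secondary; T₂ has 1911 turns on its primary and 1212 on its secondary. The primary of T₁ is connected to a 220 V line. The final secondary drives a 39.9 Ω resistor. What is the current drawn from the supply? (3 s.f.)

I_supply ≈ 2.37 A

Secondary of T₁: V = 220.00 × 1340/1295 = 227.64 V.
Secondary of T₂: V = 227.64 × 1212/1911 = 144.38 V.
I_load = 144.38/39.9 = 3.6185 A, so P_out = 144.38 × 3.6185 = 522.43 W.
All ideal ⇒ P_in = P_out, so I_supply = 522.43/220 = 2.37 A.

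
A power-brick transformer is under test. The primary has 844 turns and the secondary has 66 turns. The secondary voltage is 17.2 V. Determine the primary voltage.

V_p ≈ 220 V

V_p/V_s = N_p/N_s, so V_p = 17.2 × 844/66 = 220 V.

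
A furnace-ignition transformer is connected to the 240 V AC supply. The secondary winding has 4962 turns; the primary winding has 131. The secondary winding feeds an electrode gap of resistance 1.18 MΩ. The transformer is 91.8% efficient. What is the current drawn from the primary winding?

I_p ≈ 0.318 A

V_s = 240 × 4962/131 = 9090.7 V.
I_s = V_s/R = 9090.7/(1.18×10^6) = 0.0077040 A.
P_out = V_s I_s = 9090.7 × 0.0077040 = 70.034 W.
P_in = P_out/η = 70.034/0.918 = 76.290 W.
I_p = P_in/V_p = 76.290/240 = 0.318 A.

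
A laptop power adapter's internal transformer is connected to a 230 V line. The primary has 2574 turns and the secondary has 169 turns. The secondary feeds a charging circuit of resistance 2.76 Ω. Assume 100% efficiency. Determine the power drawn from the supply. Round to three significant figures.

P ≈ 82.6 W

V_s = V_p × N_s/N_p = 230 × 169/2574 = 15.101 V.
I_s = V_s/R = 15.101/2.76 = 5.4714 A.
I_p = I_s × N_s/N_p = 5.4714 × 169/2574 = 0.35923 A.
P = V_p I_p = 230 × 0.35923 = 82.6 W.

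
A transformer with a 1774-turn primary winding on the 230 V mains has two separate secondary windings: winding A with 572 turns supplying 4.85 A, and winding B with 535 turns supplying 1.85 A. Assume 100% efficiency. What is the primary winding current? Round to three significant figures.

V_A = 230 × 572/1774 = 74.160 V; V_B = 230 × 535/1774 = 69.363 V.
P_out = V_A I_A + V_B I_B = 74.160×4.85 + 69.363×1.85 = 359.68 + 128.32 = 488.00 W.
Ideal ⇒ P_in = P_out, so I_p = P_out/V_p = 488.00/230 = 2.12 A.

I_p ≈ 2.12 A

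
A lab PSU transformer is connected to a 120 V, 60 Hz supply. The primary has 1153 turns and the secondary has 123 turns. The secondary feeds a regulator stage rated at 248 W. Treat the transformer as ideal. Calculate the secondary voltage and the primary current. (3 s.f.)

V_s ≈ 12.8 V, I_p ≈ 2.07 A

V_s = V_p × N_s/N_p = 120 × 123/1153 = 12.801 V.
I_s = P/V_s = 248/12.801 = 19.373 A.
I_p = I_s × N_s/N_p = 19.373 × 123/1153 = 2.07 A.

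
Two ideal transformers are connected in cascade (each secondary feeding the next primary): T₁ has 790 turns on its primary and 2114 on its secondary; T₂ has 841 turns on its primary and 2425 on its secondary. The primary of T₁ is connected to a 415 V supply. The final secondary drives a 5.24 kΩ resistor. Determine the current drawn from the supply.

I_supply ≈ 4.72 A

Secondary of T₁: V = 415.00 × 2114/790 = 1110.5 V.
Secondary of T₂: V = 1110.5 × 2425/841 = 3202.2 V.
I_load = 3202.2/5240 = 0.61110 A, so P_out = 3202.2 × 0.61110 = 1956.8 W.
All ideal ⇒ P_in = P_out, so I_supply = 1956.8/415 = 4.72 A.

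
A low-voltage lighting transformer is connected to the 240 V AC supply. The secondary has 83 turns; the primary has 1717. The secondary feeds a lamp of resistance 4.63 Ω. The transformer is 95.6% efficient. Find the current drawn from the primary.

I_p ≈ 0.127 A

V_s = 240 × 83/1717 = 11.602 V.
I_s = V_s/R = 11.602/4.63 = 2.5058 A.
P_out = V_s I_s = 11.602 × 2.5058 = 29.071 W.
P_in = P_out/η = 29.071/0.956 = 30.409 W.
I_p = P_in/V_p = 30.409/240 = 0.127 A.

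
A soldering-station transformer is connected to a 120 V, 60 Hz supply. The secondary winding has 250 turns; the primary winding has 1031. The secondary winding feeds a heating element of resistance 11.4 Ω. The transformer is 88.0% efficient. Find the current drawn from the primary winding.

I_p ≈ 0.703 A

V_s = 120 × 250/1031 = 29.098 V.
I_s = V_s/R = 29.098/11.4 = 2.5525 A.
P_out = V_s I_s = 29.098 × 2.5525 = 74.271 W.
P_in = P_out/η = 74.271/0.880 = 84.399 W.
I_p = P_in/V_p = 84.399/120 = 0.703 A.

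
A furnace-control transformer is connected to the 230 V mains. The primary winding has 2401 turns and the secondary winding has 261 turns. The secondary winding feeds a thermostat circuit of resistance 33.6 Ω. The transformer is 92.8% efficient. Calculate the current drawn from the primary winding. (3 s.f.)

I_p ≈ 0.0872 A

V_s = 230 × 261/2401 = 25.002 V.
I_s = V_s/R = 25.002/33.6 = 0.74411 A.
P_out = V_s I_s = 25.002 × 0.74411 = 18.604 W.
P_in = P_out/η = 18.604/0.928 = 20.048 W.
I_p = P_in/V_p = 20.048/230 = 0.0872 A.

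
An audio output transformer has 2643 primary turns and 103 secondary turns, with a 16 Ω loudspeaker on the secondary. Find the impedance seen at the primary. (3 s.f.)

Z_p ≈ 10500 Ω

Z_p = (N_p/N_s)² × Z_s = (2643/103)² × 16 = 10500 Ω.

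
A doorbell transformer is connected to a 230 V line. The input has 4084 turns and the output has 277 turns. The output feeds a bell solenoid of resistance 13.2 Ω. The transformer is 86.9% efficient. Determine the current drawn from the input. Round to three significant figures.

V_out = 230 × 277/4084 = 15.600 V.
I_out = V_out/R = 15.600/13.2 = 1.1818 A.
P_out = V_out I_out = 15.600 × 1.1818 = 18.436 W.
P_in = P_out/η = 18.436/0.869 = 21.215 W.
I_in = P_in/V_in = 21.215/230 = 0.0922 A.

I_in ≈ 0.0922 A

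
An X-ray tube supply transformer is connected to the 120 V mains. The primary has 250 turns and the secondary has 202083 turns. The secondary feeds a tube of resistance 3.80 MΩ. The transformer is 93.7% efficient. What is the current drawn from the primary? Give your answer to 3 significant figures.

I_p ≈ 22.0 A

V_s = 120 × 202083/250 = 97000 V.
I_s = V_s/R = 97000/(3.80×10^6) = 0.025526 A.
P_out = V_s I_s = 97000 × 0.025526 = 2476.0 W.
P_in = P_out/η = 2476.0/0.937 = 2642.5 W.
I_p = P_in/V_p = 2642.5/120 = 22.0 A.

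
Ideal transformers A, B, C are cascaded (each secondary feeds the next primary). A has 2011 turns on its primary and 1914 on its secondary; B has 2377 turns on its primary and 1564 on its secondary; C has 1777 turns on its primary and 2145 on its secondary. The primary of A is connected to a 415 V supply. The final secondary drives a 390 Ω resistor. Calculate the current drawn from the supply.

After A: V = 415.00 × 1914/2011 = 394.98 V.
After B: V = 394.98 × 1564/2377 = 259.89 V.
After C: V = 259.89 × 2145/1777 = 313.71 V.
I_load = 313.71/390 = 0.80438 A, so P_out = 313.71 × 0.80438 = 252.34 W.
All ideal ⇒ P_in = P_out, so I_supply = 252.34/415 = 0.608 A.

I_supply ≈ 0.608 A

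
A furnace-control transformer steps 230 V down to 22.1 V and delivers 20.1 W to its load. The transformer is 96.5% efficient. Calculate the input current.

I_in ≈ 0.0906 A

P_in = P_out/η = 20.1/0.965 = 20.829 W.
I_in = P_in/V_in = 20.829/230 = 0.0906 A.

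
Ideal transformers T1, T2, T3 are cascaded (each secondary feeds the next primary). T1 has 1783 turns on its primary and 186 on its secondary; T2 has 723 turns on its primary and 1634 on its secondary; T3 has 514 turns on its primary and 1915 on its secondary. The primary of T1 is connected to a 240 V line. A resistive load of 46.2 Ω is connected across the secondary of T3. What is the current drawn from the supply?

I_supply ≈ 4.01 A

Secondary of T1: V = 240.00 × 186/1783 = 25.036 V.
Secondary of T2: V = 25.036 × 1634/723 = 56.583 V.
Secondary of T3: V = 56.583 × 1915/514 = 210.81 V.
I_load = 210.81/46.2 = 4.5630 A, so P_out = 210.81 × 4.5630 = 961.93 W.
All ideal ⇒ P_in = P_out, so I_supply = 961.93/240 = 4.01 A.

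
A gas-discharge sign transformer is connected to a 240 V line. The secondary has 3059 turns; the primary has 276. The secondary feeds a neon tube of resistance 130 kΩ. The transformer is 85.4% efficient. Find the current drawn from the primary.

V_s = 240 × 3059/276 = 2660.0 V.
I_s = V_s/R = 2660.0/130000 = 0.020462 A.
P_out = V_s I_s = 2660.0 × 0.020462 = 54.428 W.
P_in = P_out/η = 54.428/0.854 = 63.733 W.
I_p = P_in/V_p = 63.733/240 = 0.266 A.

I_p ≈ 0.266 A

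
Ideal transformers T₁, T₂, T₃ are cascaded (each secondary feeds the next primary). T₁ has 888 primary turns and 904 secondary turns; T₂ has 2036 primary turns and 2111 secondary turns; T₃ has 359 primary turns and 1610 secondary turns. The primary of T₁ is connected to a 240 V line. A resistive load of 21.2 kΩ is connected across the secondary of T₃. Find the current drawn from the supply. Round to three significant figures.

I_supply ≈ 0.254 A

Secondary of T₁: V = 240.00 × 904/888 = 244.32 V.
Secondary of T₂: V = 244.32 × 2111/2036 = 253.32 V.
Secondary of T₃: V = 253.32 × 1610/359 = 1136.1 V.
I_load = 1136.1/21200 = 0.053589 A, so P_out = 1136.1 × 0.053589 = 60.881 W.
All ideal ⇒ P_in = P_out, so I_supply = 60.881/240 = 0.254 A.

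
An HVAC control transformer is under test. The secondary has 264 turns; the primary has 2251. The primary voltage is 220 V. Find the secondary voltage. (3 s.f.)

V_s ≈ 25.8 V

V_s/V_p = N_s/N_p, so V_s = 220 × 264/2251 = 25.8 V.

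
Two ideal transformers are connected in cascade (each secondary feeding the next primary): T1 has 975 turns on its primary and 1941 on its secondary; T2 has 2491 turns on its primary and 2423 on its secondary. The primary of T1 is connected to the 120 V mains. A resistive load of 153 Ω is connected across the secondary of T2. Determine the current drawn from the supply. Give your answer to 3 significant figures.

I_supply ≈ 2.94 A

Secondary of T1: V = 120.00 × 1941/975 = 238.89 V.
Secondary of T2: V = 238.89 × 2423/2491 = 232.37 V.
I_load = 232.37/153 = 1.5188 A, so P_out = 232.37 × 1.5188 = 352.92 W.
All ideal ⇒ P_in = P_out, so I_supply = 352.92/120 = 2.94 A.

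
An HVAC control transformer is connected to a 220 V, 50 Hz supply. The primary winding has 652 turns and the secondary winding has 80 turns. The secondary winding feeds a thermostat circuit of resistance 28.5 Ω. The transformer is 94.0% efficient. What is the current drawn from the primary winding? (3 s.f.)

V_s = 220 × 80/652 = 26.994 V.
I_s = V_s/R = 26.994/28.5 = 0.94715 A.
P_out = V_s I_s = 26.994 × 0.94715 = 25.567 W.
P_in = P_out/η = 25.567/0.940 = 27.199 W.
I_p = P_in/V_p = 27.199/220 = 0.124 A.

I_p ≈ 0.124 A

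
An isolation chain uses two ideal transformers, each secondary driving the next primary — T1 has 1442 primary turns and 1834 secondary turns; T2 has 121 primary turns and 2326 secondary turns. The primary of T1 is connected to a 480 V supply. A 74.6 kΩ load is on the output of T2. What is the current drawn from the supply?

Secondary of T1: V = 480.00 × 1834/1442 = 610.49 V.
Secondary of T2: V = 610.49 × 2326/121 = 11735 V.
I_load = 11735/74600 = 0.15731 A, so P_out = 11735 × 0.15731 = 1846.1 W.
All ideal ⇒ P_in = P_out, so I_supply = 1846.1/480 = 3.85 A.

I_supply ≈ 3.85 A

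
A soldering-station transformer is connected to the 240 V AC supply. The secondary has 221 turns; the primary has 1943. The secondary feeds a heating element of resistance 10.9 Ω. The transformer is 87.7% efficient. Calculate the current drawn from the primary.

I_p ≈ 0.325 A

V_s = 240 × 221/1943 = 27.298 V.
I_s = V_s/R = 27.298/10.9 = 2.5044 A.
P_out = V_s I_s = 27.298 × 2.5044 = 68.365 W.
P_in = P_out/η = 68.365/0.877 = 77.953 W.
I_p = P_in/V_p = 77.953/240 = 0.325 A.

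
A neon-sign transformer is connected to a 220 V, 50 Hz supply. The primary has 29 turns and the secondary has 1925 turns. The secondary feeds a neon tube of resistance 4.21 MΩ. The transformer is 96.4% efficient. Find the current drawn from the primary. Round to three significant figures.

I_p ≈ 0.239 A

V_s = 220 × 1925/29 = 14603 V.
I_s = V_s/R = 14603/(4.21×10^6) = 0.0034688 A.
P_out = V_s I_s = 14603 × 0.0034688 = 50.656 W.
P_in = P_out/η = 50.656/0.964 = 52.547 W.
I_p = P_in/V_p = 52.547/220 = 0.239 A.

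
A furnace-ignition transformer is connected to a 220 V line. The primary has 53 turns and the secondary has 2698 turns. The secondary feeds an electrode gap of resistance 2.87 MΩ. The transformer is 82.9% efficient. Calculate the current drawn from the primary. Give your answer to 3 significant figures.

I_p ≈ 0.240 A

V_s = 220 × 2698/53 = 11199 V.
I_s = V_s/R = 11199/(2.87×10^6) = 0.0039022 A.
P_out = V_s I_s = 11199 × 0.0039022 = 43.701 W.
P_in = P_out/η = 43.701/0.829 = 52.716 W.
I_p = P_in/V_p = 52.716/220 = 0.240 A.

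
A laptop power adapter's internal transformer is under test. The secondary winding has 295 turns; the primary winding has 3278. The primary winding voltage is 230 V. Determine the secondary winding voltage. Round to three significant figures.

V_s ≈ 20.7 V

V_s/V_p = N_s/N_p, so V_s = 230 × 295/3278 = 20.7 V.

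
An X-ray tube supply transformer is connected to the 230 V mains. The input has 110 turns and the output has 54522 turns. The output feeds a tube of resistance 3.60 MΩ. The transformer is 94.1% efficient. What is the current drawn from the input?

V_out = 230 × 54522/110 = 114000 V.
I_out = V_out/R = 114000/(3.60×10^6) = 0.031667 A.
P_out = V_out I_out = 114000 × 0.031667 = 3610.0 W.
P_in = P_out/η = 3610.0/0.941 = 3836.4 W.
I_in = P_in/V_in = 3836.4/230 = 16.7 A.

I_in ≈ 16.7 A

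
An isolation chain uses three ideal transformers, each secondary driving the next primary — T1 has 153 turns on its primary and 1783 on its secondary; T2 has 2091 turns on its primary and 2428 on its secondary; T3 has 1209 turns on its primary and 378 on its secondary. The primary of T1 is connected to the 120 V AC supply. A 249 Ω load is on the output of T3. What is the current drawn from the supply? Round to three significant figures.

I_supply ≈ 8.63 A

Secondary of T1: V = 120.00 × 1783/153 = 1398.4 V.
Secondary of T2: V = 1398.4 × 2428/2091 = 1623.8 V.
Secondary of T3: V = 1623.8 × 378/1209 = 507.69 V.
I_load = 507.69/249 = 2.0389 A, so P_out = 507.69 × 2.0389 = 1035.1 W.
All ideal ⇒ P_in = P_out, so I_supply = 1035.1/120 = 8.63 A.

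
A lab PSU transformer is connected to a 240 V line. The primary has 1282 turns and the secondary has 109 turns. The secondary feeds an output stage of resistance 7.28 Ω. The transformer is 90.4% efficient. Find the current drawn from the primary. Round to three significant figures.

V_s = 240 × 109/1282 = 20.406 V.
I_s = V_s/R = 20.406/7.28 = 2.8030 A.
P_out = V_s I_s = 20.406 × 2.8030 = 57.196 W.
P_in = P_out/η = 57.196/0.904 = 63.270 W.
I_p = P_in/V_p = 63.270/240 = 0.264 A.

I_p ≈ 0.264 A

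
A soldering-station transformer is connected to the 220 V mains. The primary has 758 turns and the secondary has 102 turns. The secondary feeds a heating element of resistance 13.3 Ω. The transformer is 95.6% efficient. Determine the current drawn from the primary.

I_p ≈ 0.313 A

V_s = 220 × 102/758 = 29.604 V.
I_s = V_s/R = 29.604/13.3 = 2.2259 A.
P_out = V_s I_s = 29.604 × 2.2259 = 65.895 W.
P_in = P_out/η = 65.895/0.956 = 68.928 W.
I_p = P_in/V_p = 68.928/220 = 0.313 A.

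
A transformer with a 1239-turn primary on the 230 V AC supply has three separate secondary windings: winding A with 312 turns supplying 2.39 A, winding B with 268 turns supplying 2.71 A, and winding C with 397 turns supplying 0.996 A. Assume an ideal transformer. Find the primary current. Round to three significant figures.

I_p ≈ 1.51 A

V_A = 230 × 312/1239 = 57.918 V; V_B = 230 × 268/1239 = 49.750 V; V_C = 230 × 397/1239 = 73.697 V.
P_out = V_A I_A + V_B I_B + V_C I_C = 57.918×2.39 + 49.750×2.71 + 73.697×0.996 = 138.42 + 134.82 + 73.402 = 346.65 W.
Ideal ⇒ P_in = P_out, so I_p = P_out/V_p = 346.65/230 = 1.51 A.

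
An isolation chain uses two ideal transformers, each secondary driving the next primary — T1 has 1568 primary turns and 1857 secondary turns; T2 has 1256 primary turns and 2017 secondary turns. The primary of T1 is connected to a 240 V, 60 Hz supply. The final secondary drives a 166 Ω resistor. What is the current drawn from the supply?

I_supply ≈ 5.23 A

After T1: V = 240.00 × 1857/1568 = 284.23 V.
After T2: V = 284.23 × 2017/1256 = 456.45 V.
I_load = 456.45/166 = 2.7497 A, so P_out = 456.45 × 2.7497 = 1255.1 W.
All ideal ⇒ P_in = P_out, so I_supply = 1255.1/240 = 5.23 A.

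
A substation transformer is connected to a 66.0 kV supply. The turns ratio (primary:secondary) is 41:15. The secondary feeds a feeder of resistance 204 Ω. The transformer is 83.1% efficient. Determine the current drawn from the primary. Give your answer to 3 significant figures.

I_p ≈ 52.1 A

V_s = 66000 × 15/41 = 24146 V.
I_s = V_s/R = 24146/204 = 118.36 A.
P_out = V_s I_s = 24146 × 118.36 = 2.8581×10^6 W.
P_in = P_out/η = 2.8581×10^6/0.831 = 3.4393×10^6 W.
I_p = P_in/V_p = 3.4393×10^6/66000 = 52.1 A.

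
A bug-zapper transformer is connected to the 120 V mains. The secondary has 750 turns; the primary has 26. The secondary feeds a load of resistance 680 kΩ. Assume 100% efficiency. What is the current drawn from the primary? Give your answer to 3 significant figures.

V_s = V_p × N_s/N_p = 120 × 750/26 = 3461.5 V.
I_s = V_s/R = 3461.5/680000 = 0.0050905 A.
For an ideal transformer I_p N_p = I_s N_s, so I_p = 0.0050905 × 750/26 = 0.147 A.

I_p ≈ 0.147 A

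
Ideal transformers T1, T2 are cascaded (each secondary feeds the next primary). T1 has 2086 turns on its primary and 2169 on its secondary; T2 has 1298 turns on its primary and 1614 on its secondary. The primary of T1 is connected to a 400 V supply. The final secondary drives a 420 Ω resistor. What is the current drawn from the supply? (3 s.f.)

After T1: V = 400.00 × 2169/2086 = 415.92 V.
After T2: V = 415.92 × 1614/1298 = 517.17 V.
I_load = 517.17/420 = 1.2314 A, so P_out = 517.17 × 1.2314 = 636.82 W.
All ideal ⇒ P_in = P_out, so I_supply = 636.82/400 = 1.59 A.

I_supply ≈ 1.59 A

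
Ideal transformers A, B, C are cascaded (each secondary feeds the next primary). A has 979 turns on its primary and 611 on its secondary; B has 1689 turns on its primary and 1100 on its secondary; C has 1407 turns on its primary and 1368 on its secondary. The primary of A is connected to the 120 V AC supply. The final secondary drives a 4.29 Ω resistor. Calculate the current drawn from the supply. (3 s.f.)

I_supply ≈ 4.37 A

After A: V = 120.00 × 611/979 = 74.893 V.
After B: V = 74.893 × 1100/1689 = 48.776 V.
After C: V = 48.776 × 1368/1407 = 47.424 V.
I_load = 47.424/4.29 = 11.054 A, so P_out = 47.424 × 11.054 = 524.24 W.
All ideal ⇒ P_in = P_out, so I_supply = 524.24/120 = 4.37 A.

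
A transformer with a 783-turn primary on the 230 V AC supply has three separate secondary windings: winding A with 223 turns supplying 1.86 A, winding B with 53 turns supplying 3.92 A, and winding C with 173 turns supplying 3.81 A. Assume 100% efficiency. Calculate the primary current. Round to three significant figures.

I_p ≈ 1.64 A

V_A = 230 × 223/783 = 65.504 V; V_B = 230 × 53/783 = 15.568 V; V_C = 230 × 173/783 = 50.817 V.
P_out = V_A I_A + V_B I_B + V_C I_C = 65.504×1.86 + 15.568×3.92 + 50.817×3.81 = 121.84 + 61.028 + 193.61 = 376.48 W.
Ideal ⇒ P_in = P_out, so I_p = P_out/V_p = 376.48/230 = 1.64 A.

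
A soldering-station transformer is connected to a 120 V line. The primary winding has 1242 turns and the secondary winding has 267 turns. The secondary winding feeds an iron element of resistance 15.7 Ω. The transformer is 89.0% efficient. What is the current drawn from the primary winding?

I_p ≈ 0.397 A

V_s = 120 × 267/1242 = 25.797 V.
I_s = V_s/R = 25.797/15.7 = 1.6431 A.
P_out = V_s I_s = 25.797 × 1.6431 = 42.388 W.
P_in = P_out/η = 42.388/0.890 = 47.627 W.
I_p = P_in/V_p = 47.627/120 = 0.397 A.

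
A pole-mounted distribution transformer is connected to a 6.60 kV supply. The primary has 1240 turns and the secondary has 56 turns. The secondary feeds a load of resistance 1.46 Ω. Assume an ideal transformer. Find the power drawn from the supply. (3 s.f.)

P ≈ 60900 W

V_s = V_p × N_s/N_p = 6600 × 56/1240 = 298.06 V.
I_s = V_s/R = 298.06/1.46 = 204.15 A.
I_p = I_s × N_s/N_p = 204.15 × 56/1240 = 9.2198 A.
P = V_p I_p = 6600 × 9.2198 = 60900 W.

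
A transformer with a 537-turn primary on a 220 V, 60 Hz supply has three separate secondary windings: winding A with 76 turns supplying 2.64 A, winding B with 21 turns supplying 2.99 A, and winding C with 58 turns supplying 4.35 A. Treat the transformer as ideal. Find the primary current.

I_p ≈ 0.960 A

V_A = 220 × 76/537 = 31.136 V; V_B = 220 × 21/537 = 8.6034 V; V_C = 220 × 58/537 = 23.762 V.
P_out = V_A I_A + V_B I_B + V_C I_C = 31.136×2.64 + 8.6034×2.99 + 23.762×4.35 = 82.199 + 25.724 + 103.36 = 211.29 W.
Ideal ⇒ P_in = P_out, so I_p = P_out/V_p = 211.29/220 = 0.960 A.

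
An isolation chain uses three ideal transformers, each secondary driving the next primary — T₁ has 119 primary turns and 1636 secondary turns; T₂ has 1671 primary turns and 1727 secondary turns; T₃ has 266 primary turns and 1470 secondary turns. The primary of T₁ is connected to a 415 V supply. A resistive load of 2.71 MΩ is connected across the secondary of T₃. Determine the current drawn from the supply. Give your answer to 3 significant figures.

After T₁: V = 415.00 × 1636/119 = 5705.4 V.
After T₂: V = 5705.4 × 1727/1671 = 5896.6 V.
After T₃: V = 5896.6 × 1470/266 = 32586 V.
I_load = 32586/(2.71×10^6) = 0.012024 A, so P_out = 32586 × 0.012024 = 391.83 W.
All ideal ⇒ P_in = P_out, so I_supply = 391.83/415 = 0.944 A.

I_supply ≈ 0.944 A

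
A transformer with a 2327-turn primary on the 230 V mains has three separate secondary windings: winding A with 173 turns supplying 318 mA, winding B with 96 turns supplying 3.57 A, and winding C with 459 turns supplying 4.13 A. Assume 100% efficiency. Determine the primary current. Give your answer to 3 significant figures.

V_A = 230 × 173/2327 = 17.099 V; V_B = 230 × 96/2327 = 9.4886 V; V_C = 230 × 459/2327 = 45.367 V.
P_out = V_A I_A + V_B I_B + V_C I_C = 17.099×0.318 + 9.4886×3.57 + 45.367×4.13 = 5.4376 + 33.874 + 187.37 = 226.68 W.
Ideal ⇒ P_in = P_out, so I_p = P_out/V_p = 226.68/230 = 0.986 A.

I_p ≈ 0.986 A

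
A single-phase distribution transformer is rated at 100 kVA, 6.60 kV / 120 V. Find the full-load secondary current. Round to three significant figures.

I_s ≈ 833 A

I_s = S/V_s = 100000/120 = 833 A.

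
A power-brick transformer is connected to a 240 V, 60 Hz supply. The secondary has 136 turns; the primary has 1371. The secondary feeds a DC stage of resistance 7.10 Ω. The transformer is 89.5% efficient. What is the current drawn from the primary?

V_s = 240 × 136/1371 = 23.807 V.
I_s = V_s/R = 23.807/7.10 = 3.3532 A.
P_out = V_s I_s = 23.807 × 3.3532 = 79.830 W.
P_in = P_out/η = 79.830/0.895 = 89.196 W.
I_p = P_in/V_p = 89.196/240 = 0.372 A.

I_p ≈ 0.372 A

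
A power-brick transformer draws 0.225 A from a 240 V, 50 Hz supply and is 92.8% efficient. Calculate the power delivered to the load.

P_in = V_p I_p = 240 × 0.225 = 54.000 W.
P_out = η P_in = 0.928 × 54.000 = 50.1 W.

P_out ≈ 50.1 W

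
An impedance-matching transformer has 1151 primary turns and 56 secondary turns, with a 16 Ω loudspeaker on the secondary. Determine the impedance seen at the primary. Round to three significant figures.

Z_p = (N_p/N_s)² × Z_s = (1151/56)² × 16 = 6760 Ω.

Z_p ≈ 6760 Ω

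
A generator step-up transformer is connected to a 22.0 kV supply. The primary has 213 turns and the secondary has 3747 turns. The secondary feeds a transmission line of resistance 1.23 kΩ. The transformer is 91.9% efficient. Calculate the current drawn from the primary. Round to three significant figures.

I_p ≈ 6020 A

V_s = 22000 × 3747/213 = 387010 V.
I_s = V_s/R = 387010/1230 = 314.65 A.
P_out = V_s I_s = 387010 × 314.65 = 1.2177×10^8 W.
P_in = P_out/η = 1.2177×10^8/0.919 = 1.3251×10^8 W.
I_p = P_in/V_p = 1.3251×10^8/22000 = 6020 A.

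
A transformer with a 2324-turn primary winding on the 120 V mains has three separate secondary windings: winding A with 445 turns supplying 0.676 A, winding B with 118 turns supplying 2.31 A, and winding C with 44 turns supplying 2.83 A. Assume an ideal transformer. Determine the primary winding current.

I_p ≈ 0.300 A

V_A = 120 × 445/2324 = 22.978 V; V_B = 120 × 118/2324 = 6.0929 V; V_C = 120 × 44/2324 = 2.2719 V.
P_out = V_A I_A + V_B I_B + V_C I_C = 22.978×0.676 + 6.0929×2.31 + 2.2719×2.83 = 15.533 + 14.075 + 6.4296 = 36.037 W.
Ideal ⇒ P_in = P_out, so I_p = P_out/V_p = 36.037/120 = 0.300 A.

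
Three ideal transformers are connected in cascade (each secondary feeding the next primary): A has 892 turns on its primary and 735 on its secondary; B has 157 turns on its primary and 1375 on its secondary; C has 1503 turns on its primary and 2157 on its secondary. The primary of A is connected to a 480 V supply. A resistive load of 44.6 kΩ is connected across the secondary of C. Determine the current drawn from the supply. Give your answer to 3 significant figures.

Secondary of A: V = 480.00 × 735/892 = 395.52 V.
Secondary of B: V = 395.52 × 1375/157 = 3463.9 V.
Secondary of C: V = 3463.9 × 2157/1503 = 4971.2 V.
I_load = 4971.2/44600 = 0.11146 A, so P_out = 4971.2 × 0.11146 = 554.09 W.
All ideal ⇒ P_in = P_out, so I_supply = 554.09/480 = 1.15 A.

I_supply ≈ 1.15 A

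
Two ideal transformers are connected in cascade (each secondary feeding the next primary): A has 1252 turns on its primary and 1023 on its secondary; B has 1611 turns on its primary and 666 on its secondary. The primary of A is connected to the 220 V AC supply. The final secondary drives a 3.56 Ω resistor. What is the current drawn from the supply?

I_supply ≈ 7.05 A

After A: V = 220.00 × 1023/1252 = 179.76 V.
After B: V = 179.76 × 666/1611 = 74.314 V.
I_load = 74.314/3.56 = 20.875 A, so P_out = 74.314 × 20.875 = 1551.3 W.
All ideal ⇒ P_in = P_out, so I_supply = 1551.3/220 = 7.05 A.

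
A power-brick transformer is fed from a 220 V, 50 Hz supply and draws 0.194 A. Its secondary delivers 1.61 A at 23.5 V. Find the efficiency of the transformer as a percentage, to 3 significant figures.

P_in = 220 × 0.194 = 42.6800 W.
P_out = 23.5 × 1.61 = 37.8350 W.
η = P_out/P_in = 37.8350/42.6800 = 0.886.

η ≈ 88.6%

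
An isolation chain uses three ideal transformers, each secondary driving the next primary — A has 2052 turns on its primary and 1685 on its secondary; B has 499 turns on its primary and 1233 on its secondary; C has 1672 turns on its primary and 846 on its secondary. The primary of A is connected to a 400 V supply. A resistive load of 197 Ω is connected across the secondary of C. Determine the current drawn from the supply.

After A: V = 400.00 × 1685/2052 = 328.46 V.
After B: V = 328.46 × 1233/499 = 811.61 V.
After C: V = 811.61 × 846/1672 = 410.66 V.
I_load = 410.66/197 = 2.0846 A, so P_out = 410.66 × 2.0846 = 856.04 W.
All ideal ⇒ P_in = P_out, so I_supply = 856.04/400 = 2.14 A.

I_supply ≈ 2.14 A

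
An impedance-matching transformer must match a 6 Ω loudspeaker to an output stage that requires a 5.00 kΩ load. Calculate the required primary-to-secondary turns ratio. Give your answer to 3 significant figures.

Z_p/Z_s = (N_p/N_s)², so N_p/N_s = √(5000/6) = √833 = 28.9.

N_p/N_s ≈ 28.9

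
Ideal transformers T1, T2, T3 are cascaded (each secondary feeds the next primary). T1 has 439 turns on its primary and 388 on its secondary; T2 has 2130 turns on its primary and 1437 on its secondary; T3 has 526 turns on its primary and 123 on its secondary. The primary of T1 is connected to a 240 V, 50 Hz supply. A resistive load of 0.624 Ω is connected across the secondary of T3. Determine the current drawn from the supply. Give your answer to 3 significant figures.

I_supply ≈ 7.48 A

After T1: V = 240.00 × 388/439 = 212.12 V.
After T2: V = 212.12 × 1437/2130 = 143.11 V.
After T3: V = 143.11 × 123/526 = 33.464 V.
I_load = 33.464/0.624 = 53.628 A, so P_out = 33.464 × 53.628 = 1794.6 W.
All ideal ⇒ P_in = P_out, so I_supply = 1794.6/240 = 7.48 A.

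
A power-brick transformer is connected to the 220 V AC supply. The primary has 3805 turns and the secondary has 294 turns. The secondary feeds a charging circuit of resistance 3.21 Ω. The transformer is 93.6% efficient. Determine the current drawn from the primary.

I_p ≈ 0.437 A

V_s = 220 × 294/3805 = 16.999 V.
I_s = V_s/R = 16.999/3.21 = 5.2955 A.
P_out = V_s I_s = 16.999 × 5.2955 = 90.017 W.
P_in = P_out/η = 90.017/0.936 = 96.172 W.
I_p = P_in/V_p = 96.172/220 = 0.437 A.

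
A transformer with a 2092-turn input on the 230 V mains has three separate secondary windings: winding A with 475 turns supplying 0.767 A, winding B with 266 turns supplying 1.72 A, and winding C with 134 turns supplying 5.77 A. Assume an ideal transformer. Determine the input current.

V_A = 230 × 475/2092 = 52.223 V; V_B = 230 × 266/2092 = 29.245 V; V_C = 230 × 134/2092 = 14.732 V.
P_out = V_A I_A + V_B I_B + V_C I_C = 52.223×0.767 + 29.245×1.72 + 14.732×5.77 = 40.055 + 50.301 + 85.005 = 175.36 W.
Ideal ⇒ P_in = P_out, so I_in = P_out/V_in = 175.36/230 = 0.762 A.

I_in ≈ 0.762 A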